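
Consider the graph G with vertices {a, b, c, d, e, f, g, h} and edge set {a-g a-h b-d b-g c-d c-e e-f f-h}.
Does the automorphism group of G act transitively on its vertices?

Yes

G is 2-regular and connected on 8 vertices, i.e. the cycle C_8. C_8 has 8 rotations and 8 reflections, so Aut(C_8) ≅ D_8 of order 16. This group acts transitively on the 8 vertices.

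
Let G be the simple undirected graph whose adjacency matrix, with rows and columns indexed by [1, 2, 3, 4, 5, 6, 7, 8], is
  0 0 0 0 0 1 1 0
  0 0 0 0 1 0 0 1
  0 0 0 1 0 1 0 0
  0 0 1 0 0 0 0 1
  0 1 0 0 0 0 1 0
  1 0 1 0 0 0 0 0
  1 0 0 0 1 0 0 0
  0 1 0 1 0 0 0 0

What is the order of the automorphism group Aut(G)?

Every vertex has degree 2 and the graph is connected, so G is the 8-cycle C_8. C_8 has 8 rotations and 8 reflections, so Aut(C_8) ≅ D_8 of order 16.

16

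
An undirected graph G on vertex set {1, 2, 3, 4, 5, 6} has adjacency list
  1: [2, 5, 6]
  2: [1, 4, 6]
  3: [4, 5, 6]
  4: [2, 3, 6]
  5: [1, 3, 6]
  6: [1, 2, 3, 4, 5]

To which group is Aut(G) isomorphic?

D_5

Vertex 6 is the unique vertex of degree 5; the remaining 5 vertices each have degree 3 and induce a cycle, so G is the wheel on 6 vertices with hub 6. Every automorphism fixes the hub and acts on the rim 5-cycle, so Aut(G) ≅ Aut(C_5) = D_5 of order 10.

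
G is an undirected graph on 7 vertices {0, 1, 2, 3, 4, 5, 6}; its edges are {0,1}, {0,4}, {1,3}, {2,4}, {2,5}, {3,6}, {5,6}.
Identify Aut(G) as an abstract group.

G is 2-regular and connected on 7 vertices, i.e. the cycle C_7. C_7 has 7 rotations and 7 reflections, so Aut(C_7) ≅ D_7 of order 14.

the dihedral group of order 14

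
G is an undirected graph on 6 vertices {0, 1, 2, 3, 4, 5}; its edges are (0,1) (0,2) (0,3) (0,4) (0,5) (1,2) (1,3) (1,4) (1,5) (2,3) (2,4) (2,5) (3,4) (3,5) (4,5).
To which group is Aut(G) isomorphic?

S_6

Every vertex has degree 5, so G is the complete graph K_6. Every bijection on the vertex set is an automorphism of K_6; hence Aut(K_6) ≅ S_6, order 720.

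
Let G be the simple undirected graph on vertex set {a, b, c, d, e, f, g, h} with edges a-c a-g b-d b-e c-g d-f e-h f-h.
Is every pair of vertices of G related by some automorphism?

G has two connected components, {b, d, e, f, h} and {a, c, g}; each is 2-regular, so G = C_5 ⊔ C_3. The orbit of a under Aut(G) is {a, c, g}, which does not contain b, so G is not vertex-transitive.

No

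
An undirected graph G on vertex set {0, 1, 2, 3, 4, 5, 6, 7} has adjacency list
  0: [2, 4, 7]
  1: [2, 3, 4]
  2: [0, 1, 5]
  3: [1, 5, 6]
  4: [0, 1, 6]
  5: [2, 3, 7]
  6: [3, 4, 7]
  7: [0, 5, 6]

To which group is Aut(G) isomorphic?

the hyperoctahedral group B_3

G is 3-regular and bipartite on 2^3 = 8 vertices with girth 4; it is the hypercube graph Q_3. Aut(Q_3) consists of the signed permutations of the 3 coordinate axes: 3! permutations times 2^3 sign flips, so |Aut| = 2^3·3! = 48.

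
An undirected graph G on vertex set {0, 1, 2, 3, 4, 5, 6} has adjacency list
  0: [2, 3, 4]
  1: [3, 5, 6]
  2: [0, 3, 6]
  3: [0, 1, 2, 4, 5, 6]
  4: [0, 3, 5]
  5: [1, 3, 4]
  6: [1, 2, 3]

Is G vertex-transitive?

Vertex 3 is the only vertex of degree 6, so every automorphism fixes it; G is not vertex-transitive.

No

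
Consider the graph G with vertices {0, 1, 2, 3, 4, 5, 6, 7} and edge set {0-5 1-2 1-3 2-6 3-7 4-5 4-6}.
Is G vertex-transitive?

Automorphisms preserve degree, but G has vertices of degree 1 and vertices of degree 2; no automorphism maps one to the other, so G is not vertex-transitive.

No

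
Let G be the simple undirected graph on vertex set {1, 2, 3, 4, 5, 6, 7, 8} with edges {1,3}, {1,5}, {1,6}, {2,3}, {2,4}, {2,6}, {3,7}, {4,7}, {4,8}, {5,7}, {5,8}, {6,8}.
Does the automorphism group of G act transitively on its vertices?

G is 3-regular and bipartite on 2^3 = 8 vertices with girth 4; it is the hypercube graph Q_3. The symmetry group of the 3-cube is the hyperoctahedral group B_3 = Z_2 ≀ S_3, of order 2^3·3! = 48. This group acts transitively on the 8 vertices.

Yes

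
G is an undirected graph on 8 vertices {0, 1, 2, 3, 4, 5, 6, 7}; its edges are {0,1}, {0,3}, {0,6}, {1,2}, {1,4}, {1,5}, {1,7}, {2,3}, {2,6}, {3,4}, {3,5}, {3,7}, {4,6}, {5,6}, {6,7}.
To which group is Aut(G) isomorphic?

The vertices split by degree into {1, 3, 6} (degree 5) and {0, 2, 4, 5, 7} (degree 3); every edge runs between the two parts, so G is the complete bipartite graph K_{3,5}. Automorphisms preserve the bipartition setwise (since the parts differ in size) and act as S_3 × S_5 within it; |Aut| = 720.

S_3 × S_5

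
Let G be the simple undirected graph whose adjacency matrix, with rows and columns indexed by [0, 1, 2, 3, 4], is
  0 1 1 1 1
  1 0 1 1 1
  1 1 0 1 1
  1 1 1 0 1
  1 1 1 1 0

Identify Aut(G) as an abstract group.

All 5 vertices are pairwise adjacent: G = K_5. Any permutation of the 5 vertices preserves K_5, so Aut(K_5) = S_5 of order 5! = 120.

S_5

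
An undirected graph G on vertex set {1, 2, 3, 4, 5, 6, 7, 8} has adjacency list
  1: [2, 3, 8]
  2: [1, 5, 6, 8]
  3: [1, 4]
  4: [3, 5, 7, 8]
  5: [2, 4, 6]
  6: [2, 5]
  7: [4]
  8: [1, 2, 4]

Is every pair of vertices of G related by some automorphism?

Vertex 7 is the only vertex of degree 1, so every automorphism fixes it; G is not vertex-transitive.

No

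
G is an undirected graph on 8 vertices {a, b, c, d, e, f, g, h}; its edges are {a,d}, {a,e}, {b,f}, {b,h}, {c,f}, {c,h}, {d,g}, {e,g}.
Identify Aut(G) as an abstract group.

D_4 ≀ Z_2

G has two connected components, {b, c, f, h} and {a, d, e, g}; each is 2-regular, so G = C_4 ⊔ C_4. With two isomorphic components, Aut(G) = Aut(C_4) ≀ S_2 = (D_4 × D_4) ⋊ Z_2: permute each cycle by D_4, then optionally swap the two cycles. Order 2·(2·4)² = 128.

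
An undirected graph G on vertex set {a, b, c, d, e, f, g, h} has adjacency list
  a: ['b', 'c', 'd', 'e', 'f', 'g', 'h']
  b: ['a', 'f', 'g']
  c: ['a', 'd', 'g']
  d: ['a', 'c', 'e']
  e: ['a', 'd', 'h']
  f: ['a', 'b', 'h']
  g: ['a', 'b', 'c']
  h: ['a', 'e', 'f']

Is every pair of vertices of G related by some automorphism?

Vertex a is the only vertex of degree 7, so every automorphism fixes it; G is not vertex-transitive.

No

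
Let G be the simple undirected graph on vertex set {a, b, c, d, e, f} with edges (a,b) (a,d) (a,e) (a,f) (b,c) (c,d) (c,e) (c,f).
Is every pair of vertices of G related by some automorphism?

No

Automorphisms preserve degree, but G has vertices of degree 2 and vertices of degree 4; no automorphism maps one to the other, so G is not vertex-transitive.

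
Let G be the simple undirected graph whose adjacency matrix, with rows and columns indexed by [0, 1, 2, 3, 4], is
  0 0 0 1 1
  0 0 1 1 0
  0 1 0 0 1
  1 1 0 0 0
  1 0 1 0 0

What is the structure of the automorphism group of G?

D_5

Every vertex has degree 2 and the graph is connected, so G is the 5-cycle C_5. C_5 has 5 rotations and 5 reflections, so Aut(C_5) ≅ D_5 of order 10.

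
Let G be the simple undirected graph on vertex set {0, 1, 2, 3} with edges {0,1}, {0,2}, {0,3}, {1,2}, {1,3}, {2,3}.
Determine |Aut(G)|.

24

Every vertex has degree 3, so G is the complete graph K_4. Any permutation of the 4 vertices preserves K_4, so Aut(K_4) = S_4 of order 4! = 24.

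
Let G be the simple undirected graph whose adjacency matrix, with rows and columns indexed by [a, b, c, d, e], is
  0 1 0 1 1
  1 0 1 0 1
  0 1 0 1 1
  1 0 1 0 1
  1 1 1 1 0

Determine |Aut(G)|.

Vertex e is the unique vertex of degree 4; the remaining 4 vertices each have degree 3 and induce a cycle, so G is the wheel on 5 vertices with hub e. Every automorphism fixes the hub and acts on the rim 4-cycle, so Aut(G) ≅ Aut(C_4) = D_4 of order 8.

8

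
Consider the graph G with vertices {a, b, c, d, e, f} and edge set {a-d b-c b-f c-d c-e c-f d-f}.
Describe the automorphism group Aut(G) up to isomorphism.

Degrees alone do not determine every vertex (e.g. a and e both have degree 1), but their neighbour-degree multisets differ: N(a) has degrees [3] while N(e) has degrees [4]. Repeating this refinement separates all vertices, so the only automorphism is the identity.

{e}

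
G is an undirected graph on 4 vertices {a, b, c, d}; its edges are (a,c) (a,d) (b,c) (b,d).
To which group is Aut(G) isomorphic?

G is 2-regular and bipartite with parts {a, b} and {c, d} (each part is independent and every cross-pair is an edge), so G = K_{2,2}. Aut(K_{2,2}) is the wreath product S_2 ≀ Z_2: permute within each part, then optionally swap the parts; |Aut| = 2·(2!)² = 8.

(S_2 × S_2) ⋊ Z_2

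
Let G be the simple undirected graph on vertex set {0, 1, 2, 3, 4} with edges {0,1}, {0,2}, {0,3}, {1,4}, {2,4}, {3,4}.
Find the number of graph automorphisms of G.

12

The vertices split by degree into {0, 4} (degree 3) and {1, 2, 3} (degree 2); every edge runs between the two parts, so G is the complete bipartite graph K_{2,3}. Automorphisms preserve the bipartition setwise (since the parts differ in size) and act as S_2 × S_3 within it; |Aut| = 12.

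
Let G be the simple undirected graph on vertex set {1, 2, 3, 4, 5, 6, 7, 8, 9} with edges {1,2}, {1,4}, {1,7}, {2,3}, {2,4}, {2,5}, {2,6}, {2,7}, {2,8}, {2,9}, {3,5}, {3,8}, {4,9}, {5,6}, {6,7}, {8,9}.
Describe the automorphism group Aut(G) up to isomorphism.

D_8

Vertex 2 is the unique vertex of degree 8; the remaining 8 vertices each have degree 3 and induce a cycle, so G is the wheel on 9 vertices with hub 2. Every automorphism fixes the hub and acts on the rim 8-cycle, so Aut(G) ≅ Aut(C_8) = D_8 of order 16.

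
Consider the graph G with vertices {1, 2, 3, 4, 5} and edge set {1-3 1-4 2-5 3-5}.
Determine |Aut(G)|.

2

The degree sequence is [2, 1, 2, 1, 2]; the two degree-1 vertices 2 and 4 are the ends of a path, so G = P_5. The only nontrivial automorphism of a path is the end-to-end reflection, so Aut(G) ≅ Z_2.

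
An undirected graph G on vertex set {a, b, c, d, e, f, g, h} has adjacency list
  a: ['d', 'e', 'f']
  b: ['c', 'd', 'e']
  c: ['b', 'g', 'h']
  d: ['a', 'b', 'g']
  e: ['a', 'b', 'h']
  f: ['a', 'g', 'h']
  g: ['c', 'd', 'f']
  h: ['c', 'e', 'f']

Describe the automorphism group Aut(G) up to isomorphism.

G is 3-regular and bipartite on 2^3 = 8 vertices with girth 4; it is the hypercube graph Q_3. The symmetry group of the 3-cube is the hyperoctahedral group B_3 = Z_2 ≀ S_3, of order 2^3·3! = 48.

the hyperoctahedral group B_3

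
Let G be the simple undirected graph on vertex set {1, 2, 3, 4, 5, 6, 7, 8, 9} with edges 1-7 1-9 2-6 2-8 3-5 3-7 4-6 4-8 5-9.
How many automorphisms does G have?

G has two connected components, {1, 3, 5, 7, 9} and {2, 4, 6, 8}; each is 2-regular, so G = C_5 ⊔ C_4. The components are non-isomorphic (different sizes), so Aut(G) = Aut(C_5) × Aut(C_4) = D_5 × D_4 of order 10·8 = 80.

80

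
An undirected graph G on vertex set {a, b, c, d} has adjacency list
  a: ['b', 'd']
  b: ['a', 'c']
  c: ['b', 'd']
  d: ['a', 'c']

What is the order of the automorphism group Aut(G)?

G is 2-regular and bipartite on 2^2 = 4 vertices with girth 4; it is the hypercube graph Q_2. Aut(Q_2) consists of the signed permutations of the 2 coordinate axes: 2! permutations times 2^2 sign flips, so |Aut| = 2^2·2! = 8.

8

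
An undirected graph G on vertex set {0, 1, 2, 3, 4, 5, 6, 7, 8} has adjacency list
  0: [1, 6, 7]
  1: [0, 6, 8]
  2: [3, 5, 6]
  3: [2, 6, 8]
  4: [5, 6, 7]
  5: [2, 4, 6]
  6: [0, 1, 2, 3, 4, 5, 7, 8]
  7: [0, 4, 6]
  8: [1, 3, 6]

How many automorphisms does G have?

16

Vertex 6 is the unique vertex of degree 8; the remaining 8 vertices each have degree 3 and induce a cycle, so G is the wheel on 9 vertices with hub 6. With the hub fixed, the remaining symmetry is that of the rim cycle C_8, giving the dihedral group D_8.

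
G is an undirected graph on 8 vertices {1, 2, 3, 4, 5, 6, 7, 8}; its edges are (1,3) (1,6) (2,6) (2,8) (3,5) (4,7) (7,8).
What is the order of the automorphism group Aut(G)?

The degree sequence is [2, 2, 2, 1, 1, 2, 2, 2]; the two degree-1 vertices 4 and 5 are the ends of a path, so G = P_8. The only nontrivial automorphism of a path is the end-to-end reflection, so Aut(G) ≅ Z_2.

2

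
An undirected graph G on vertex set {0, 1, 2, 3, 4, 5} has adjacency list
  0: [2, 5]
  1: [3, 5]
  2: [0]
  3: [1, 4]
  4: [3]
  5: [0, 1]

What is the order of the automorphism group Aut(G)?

2

The degree sequence is [2, 2, 1, 2, 1, 2]; the two degree-1 vertices 2 and 4 are the ends of a path, so G = P_6. The only nontrivial automorphism of a path is the end-to-end reflection, so Aut(G) ≅ Z_2.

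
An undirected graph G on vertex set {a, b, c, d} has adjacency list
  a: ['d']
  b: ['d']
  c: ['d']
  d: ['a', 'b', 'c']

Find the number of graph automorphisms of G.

6

Vertex d has degree 3 and every other vertex has degree 1, so G is the star K_{1,3} with centre d. The 3 leaves are pairwise interchangeable while the centre is fixed, giving Aut(G) = S_3.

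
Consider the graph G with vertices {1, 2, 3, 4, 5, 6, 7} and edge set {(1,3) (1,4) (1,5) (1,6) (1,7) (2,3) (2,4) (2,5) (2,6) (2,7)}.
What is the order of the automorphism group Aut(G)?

240

The vertices split by degree into {1, 2} (degree 5) and {3, 4, 5, 6, 7} (degree 2); every edge runs between the two parts, so G is the complete bipartite graph K_{2,5}. Automorphisms preserve the bipartition setwise (since the parts differ in size) and act as S_5 × S_2 within it; |Aut| = 240.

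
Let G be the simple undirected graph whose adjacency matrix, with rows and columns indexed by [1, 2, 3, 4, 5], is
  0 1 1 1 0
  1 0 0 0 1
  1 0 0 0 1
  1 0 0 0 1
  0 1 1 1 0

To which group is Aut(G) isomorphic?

S_2 × S_3

The vertices split by degree into {1, 5} (degree 3) and {2, 3, 4} (degree 2); every edge runs between the two parts, so G is the complete bipartite graph K_{2,3}. The parts have unequal sizes, so no automorphism swaps them; each part is permuted independently, giving S_2 × S_3 of order 2!·3! = 12.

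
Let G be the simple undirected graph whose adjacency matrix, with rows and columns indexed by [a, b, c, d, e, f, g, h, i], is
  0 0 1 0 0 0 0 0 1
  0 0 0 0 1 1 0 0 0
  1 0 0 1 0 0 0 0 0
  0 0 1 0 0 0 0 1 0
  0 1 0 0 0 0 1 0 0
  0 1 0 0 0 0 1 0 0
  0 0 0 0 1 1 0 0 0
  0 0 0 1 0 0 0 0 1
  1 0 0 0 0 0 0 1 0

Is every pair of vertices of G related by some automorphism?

G has two connected components, {a, c, d, h, i} and {b, e, f, g}; each is 2-regular, so G = C_5 ⊔ C_4. The orbit of a under Aut(G) is {a, c, d, h, i}, which does not contain b, so G is not vertex-transitive.

No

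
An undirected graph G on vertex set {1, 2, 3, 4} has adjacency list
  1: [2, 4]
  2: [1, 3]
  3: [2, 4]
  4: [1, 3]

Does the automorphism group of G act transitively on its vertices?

G is 2-regular and bipartite on 2^2 = 4 vertices with girth 4; it is the hypercube graph Q_2. Aut(Q_2) consists of the signed permutations of the 2 coordinate axes: 2! permutations times 2^2 sign flips, so |Aut| = 2^2·2! = 8. Under this action every vertex can be carried to every other, so G is vertex-transitive.

Yes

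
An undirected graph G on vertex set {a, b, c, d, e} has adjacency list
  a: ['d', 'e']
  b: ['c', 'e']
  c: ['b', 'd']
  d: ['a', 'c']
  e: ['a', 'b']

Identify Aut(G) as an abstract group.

G is 2-regular and connected on 5 vertices, i.e. the cycle C_5. C_5 has 5 rotations and 5 reflections, so Aut(C_5) ≅ D_5 of order 10.

the dihedral group of order 10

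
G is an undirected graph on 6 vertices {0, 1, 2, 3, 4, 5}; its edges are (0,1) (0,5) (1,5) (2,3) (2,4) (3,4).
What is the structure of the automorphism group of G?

(D_3 × D_3) ⋊ Z_2

G has two connected components, {2, 3, 4} and {0, 1, 5}; each is 2-regular, so G = C_3 ⊔ C_3. Aut of a disjoint union of two copies of C_3 is the wreath product D_3 ≀ Z_2, of order 2·6² = 72.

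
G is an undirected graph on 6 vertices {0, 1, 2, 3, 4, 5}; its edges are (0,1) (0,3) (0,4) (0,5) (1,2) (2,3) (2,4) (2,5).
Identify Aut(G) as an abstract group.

S_4 × S_2

The vertices split by degree into {0, 2} (degree 4) and {1, 3, 4, 5} (degree 2); every edge runs between the two parts, so G is the complete bipartite graph K_{2,4}. The parts have unequal sizes, so no automorphism swaps them; each part is permuted independently, giving S_4 × S_2 of order 4!·2! = 48.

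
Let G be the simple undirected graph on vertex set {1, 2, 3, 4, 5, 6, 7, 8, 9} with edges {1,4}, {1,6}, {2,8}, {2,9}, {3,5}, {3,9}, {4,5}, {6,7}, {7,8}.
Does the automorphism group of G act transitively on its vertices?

Every vertex has degree 2 and the graph is connected, so G is the 9-cycle C_9. C_9 has 9 rotations and 9 reflections, so Aut(C_9) ≅ D_9 of order 18. Under this action every vertex can be carried to every other, so G is vertex-transitive.

Yes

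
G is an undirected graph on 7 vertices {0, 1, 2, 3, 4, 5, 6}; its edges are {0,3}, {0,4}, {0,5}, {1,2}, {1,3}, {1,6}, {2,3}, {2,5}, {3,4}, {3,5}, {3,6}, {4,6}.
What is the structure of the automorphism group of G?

Vertex 3 is the unique vertex of degree 6; the remaining 6 vertices each have degree 3 and induce a cycle, so G is the wheel on 7 vertices with hub 3. Every automorphism fixes the hub and acts on the rim 6-cycle, so Aut(G) ≅ Aut(C_6) = D_6 of order 12.

the dihedral group of order 12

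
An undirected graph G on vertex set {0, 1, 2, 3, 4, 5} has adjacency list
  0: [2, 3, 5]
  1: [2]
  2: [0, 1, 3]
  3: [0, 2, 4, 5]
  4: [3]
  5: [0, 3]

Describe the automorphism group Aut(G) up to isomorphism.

Degrees alone do not determine every vertex (e.g. 0 and 2 both have degree 3), but their neighbour-degree multisets differ: N(0) has degrees [2, 3, 4] while N(2) has degrees [1, 3, 4]. Repeating this refinement separates all vertices, so the only automorphism is the identity.

{e}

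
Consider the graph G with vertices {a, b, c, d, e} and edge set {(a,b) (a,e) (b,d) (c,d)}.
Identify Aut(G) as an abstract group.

The degree sequence is [2, 2, 1, 2, 1]; the two degree-1 vertices c and e are the ends of a path, so G = P_5. The only nontrivial automorphism of a path is the end-to-end reflection, so Aut(G) ≅ Z_2.

C_2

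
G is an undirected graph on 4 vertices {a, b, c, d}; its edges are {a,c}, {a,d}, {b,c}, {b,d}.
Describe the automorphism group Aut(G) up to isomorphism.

D_4

G is 2-regular and bipartite on 2^2 = 4 vertices with girth 4; it is the hypercube graph Q_2. Aut(Q_2) consists of the signed permutations of the 2 coordinate axes: 2! permutations times 2^2 sign flips, so |Aut| = 2^2·2! = 8.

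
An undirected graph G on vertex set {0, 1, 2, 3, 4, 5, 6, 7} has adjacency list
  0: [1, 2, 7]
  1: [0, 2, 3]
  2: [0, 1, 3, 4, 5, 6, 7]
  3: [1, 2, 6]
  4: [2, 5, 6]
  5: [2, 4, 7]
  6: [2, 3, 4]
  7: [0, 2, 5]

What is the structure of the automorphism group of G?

the dihedral group of order 14

Vertex 2 is the unique vertex of degree 7; the remaining 7 vertices each have degree 3 and induce a cycle, so G is the wheel on 8 vertices with hub 2. Every automorphism fixes the hub and acts on the rim 7-cycle, so Aut(G) ≅ Aut(C_7) = D_7 of order 14.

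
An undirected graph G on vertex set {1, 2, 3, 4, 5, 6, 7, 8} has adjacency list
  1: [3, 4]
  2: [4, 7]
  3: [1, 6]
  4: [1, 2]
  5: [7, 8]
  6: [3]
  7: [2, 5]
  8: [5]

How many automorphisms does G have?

The degree sequence is [2, 2, 2, 2, 2, 1, 2, 1]; the two degree-1 vertices 6 and 8 are the ends of a path, so G = P_8. The only nontrivial automorphism of a path is the end-to-end reflection, so Aut(G) ≅ Z_2.

2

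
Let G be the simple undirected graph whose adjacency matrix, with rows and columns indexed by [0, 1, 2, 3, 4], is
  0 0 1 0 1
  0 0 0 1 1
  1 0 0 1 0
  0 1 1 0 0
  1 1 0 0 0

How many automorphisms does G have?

10

Every vertex has degree 2 and the graph is connected, so G is the 5-cycle C_5. C_5 has 5 rotations and 5 reflections, so Aut(C_5) ≅ D_5 of order 10.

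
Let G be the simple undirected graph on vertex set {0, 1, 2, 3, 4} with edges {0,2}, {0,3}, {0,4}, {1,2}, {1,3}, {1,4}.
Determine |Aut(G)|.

The vertices split by degree into {0, 1} (degree 3) and {2, 3, 4} (degree 2); every edge runs between the two parts, so G is the complete bipartite graph K_{2,3}. The parts have unequal sizes, so no automorphism swaps them; each part is permuted independently, giving S_2 × S_3 of order 2!·3! = 12.

12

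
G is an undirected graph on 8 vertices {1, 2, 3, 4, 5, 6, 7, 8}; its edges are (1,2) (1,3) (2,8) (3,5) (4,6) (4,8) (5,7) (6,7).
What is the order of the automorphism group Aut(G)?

16

Every vertex has degree 2 and the graph is connected, so G is the 8-cycle C_8. C_8 has 8 rotations and 8 reflections, so Aut(C_8) ≅ D_8 of order 16.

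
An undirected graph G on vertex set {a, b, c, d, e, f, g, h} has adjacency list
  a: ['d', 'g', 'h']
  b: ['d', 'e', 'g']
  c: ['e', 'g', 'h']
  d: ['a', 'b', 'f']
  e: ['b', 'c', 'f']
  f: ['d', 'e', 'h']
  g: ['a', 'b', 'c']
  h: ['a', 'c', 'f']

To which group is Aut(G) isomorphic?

G is 3-regular and bipartite on 2^3 = 8 vertices with girth 4; it is the hypercube graph Q_3. Aut(Q_3) consists of the signed permutations of the 3 coordinate axes: 3! permutations times 2^3 sign flips, so |Aut| = 2^3·3! = 48.

Z_2^3 ⋊ S_3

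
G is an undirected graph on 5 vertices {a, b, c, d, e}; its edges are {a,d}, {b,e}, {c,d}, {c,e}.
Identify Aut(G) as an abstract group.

the cyclic group of order 2

The degree sequence is [1, 1, 2, 2, 2]; the two degree-1 vertices a and b are the ends of a path, so G = P_5. The only nontrivial automorphism of a path is the end-to-end reflection, so Aut(G) ≅ Z_2.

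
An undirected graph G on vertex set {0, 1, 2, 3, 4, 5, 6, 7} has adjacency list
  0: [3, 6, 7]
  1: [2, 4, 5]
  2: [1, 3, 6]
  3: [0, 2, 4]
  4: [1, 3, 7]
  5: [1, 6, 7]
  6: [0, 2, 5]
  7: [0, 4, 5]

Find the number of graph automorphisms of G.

G is 3-regular and bipartite on 2^3 = 8 vertices with girth 4; it is the hypercube graph Q_3. The symmetry group of the 3-cube is the hyperoctahedral group B_3 = Z_2 ≀ S_3, of order 2^3·3! = 48.

48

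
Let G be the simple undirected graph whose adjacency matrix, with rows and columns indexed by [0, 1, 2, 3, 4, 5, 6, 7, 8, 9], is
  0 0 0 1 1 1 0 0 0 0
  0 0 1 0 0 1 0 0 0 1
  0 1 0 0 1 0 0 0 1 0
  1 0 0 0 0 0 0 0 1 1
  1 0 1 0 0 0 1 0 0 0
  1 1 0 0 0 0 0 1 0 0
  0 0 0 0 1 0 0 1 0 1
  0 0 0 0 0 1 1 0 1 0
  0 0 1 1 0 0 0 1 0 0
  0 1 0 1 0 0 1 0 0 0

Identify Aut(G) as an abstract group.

S_5

G is 3-regular on 10 vertices with no triangles and no 4-cycles (girth 5): this is the Petersen graph. Viewing the Petersen graph as the Kneser graph K(5,2) — vertices are 2-subsets of {1,…,5}, edges join disjoint pairs — its automorphisms are exactly the permutations of the 5-element set, so Aut ≅ S_5 of order 120.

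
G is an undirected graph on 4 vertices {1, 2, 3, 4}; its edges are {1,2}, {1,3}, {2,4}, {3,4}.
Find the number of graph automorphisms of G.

8

G is 2-regular and bipartite on 2^2 = 4 vertices with girth 4; it is the hypercube graph Q_2. The symmetry group of the 2-cube is the hyperoctahedral group B_2 = Z_2 ≀ S_2, of order 2^2·2! = 8.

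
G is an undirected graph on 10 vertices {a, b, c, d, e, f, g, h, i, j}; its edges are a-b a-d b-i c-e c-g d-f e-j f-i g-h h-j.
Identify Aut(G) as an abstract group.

(D_5 × D_5) ⋊ Z_2

G has two connected components, {a, b, d, f, i} and {c, e, g, h, j}; each is 2-regular, so G = C_5 ⊔ C_5. Aut of a disjoint union of two copies of C_5 is the wreath product D_5 ≀ Z_2, of order 2·10² = 200.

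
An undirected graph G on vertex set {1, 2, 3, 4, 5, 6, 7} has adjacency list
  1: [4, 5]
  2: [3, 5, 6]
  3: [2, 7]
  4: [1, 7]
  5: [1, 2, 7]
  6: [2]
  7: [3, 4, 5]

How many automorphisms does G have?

1

The degree sequence is [2, 3, 2, 2, 3, 1, 3]. Checking the degree-preserving permutations of the vertex set shows that none except the identity preserves every edge, so Aut(G) is trivial.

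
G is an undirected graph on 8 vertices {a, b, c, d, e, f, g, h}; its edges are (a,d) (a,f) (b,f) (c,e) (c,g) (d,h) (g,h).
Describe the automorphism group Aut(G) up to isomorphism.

the cyclic group of order 2

The degree sequence is [2, 1, 2, 2, 1, 2, 2, 2]; the two degree-1 vertices b and e are the ends of a path, so G = P_8. The only nontrivial automorphism of a path is the end-to-end reflection, so Aut(G) ≅ Z_2.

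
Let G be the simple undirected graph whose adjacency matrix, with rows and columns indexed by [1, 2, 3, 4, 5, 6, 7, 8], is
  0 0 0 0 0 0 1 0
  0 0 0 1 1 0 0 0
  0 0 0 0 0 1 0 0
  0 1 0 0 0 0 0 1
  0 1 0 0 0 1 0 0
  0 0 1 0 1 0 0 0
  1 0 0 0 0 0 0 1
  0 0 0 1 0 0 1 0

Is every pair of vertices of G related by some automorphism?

No

Automorphisms preserve degree, but G has vertices of degree 1 and vertices of degree 2; no automorphism maps one to the other, so G is not vertex-transitive.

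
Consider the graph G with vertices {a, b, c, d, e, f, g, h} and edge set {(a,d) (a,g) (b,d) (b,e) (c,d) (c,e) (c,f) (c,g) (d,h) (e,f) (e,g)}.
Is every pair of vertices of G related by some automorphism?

No

Vertex g is the only vertex of degree 3, so every automorphism fixes it; G is not vertex-transitive.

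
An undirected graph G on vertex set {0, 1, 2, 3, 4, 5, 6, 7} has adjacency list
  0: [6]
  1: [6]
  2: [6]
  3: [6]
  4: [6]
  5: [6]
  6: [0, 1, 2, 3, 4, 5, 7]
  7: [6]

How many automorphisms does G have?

5040

Vertex 6 has degree 7 and every other vertex has degree 1, so G is the star K_{1,7} with centre 6. The 7 leaves are pairwise interchangeable while the centre is fixed, giving Aut(G) = S_7.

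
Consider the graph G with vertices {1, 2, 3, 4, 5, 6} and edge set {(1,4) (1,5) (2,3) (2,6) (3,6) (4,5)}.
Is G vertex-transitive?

G has two connected components, {2, 3, 6} and {1, 4, 5}; each is 2-regular, so G = C_3 ⊔ C_3. With two isomorphic components, Aut(G) = Aut(C_3) ≀ S_2 = (D_3 × D_3) ⋊ Z_2: permute each cycle by D_3, then optionally swap the two cycles. Order 2·(2·3)² = 72. This group acts transitively on the 6 vertices.

Yes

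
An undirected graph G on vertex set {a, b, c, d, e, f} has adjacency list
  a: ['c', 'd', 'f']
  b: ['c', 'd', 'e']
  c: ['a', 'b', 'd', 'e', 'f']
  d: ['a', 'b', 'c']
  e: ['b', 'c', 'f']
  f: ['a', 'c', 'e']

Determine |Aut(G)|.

10

Vertex c is the unique vertex of degree 5; the remaining 5 vertices each have degree 3 and induce a cycle, so G is the wheel on 6 vertices with hub c. Every automorphism fixes the hub and acts on the rim 5-cycle, so Aut(G) ≅ Aut(C_5) = D_5 of order 10.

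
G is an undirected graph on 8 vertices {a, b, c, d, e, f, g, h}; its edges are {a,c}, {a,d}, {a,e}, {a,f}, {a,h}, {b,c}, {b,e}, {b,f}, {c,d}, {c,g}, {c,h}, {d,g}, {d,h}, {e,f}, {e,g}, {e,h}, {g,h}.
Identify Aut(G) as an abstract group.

The degree sequence is [5, 3, 5, 4, 5, 3, 4, 5]. Checking the degree-preserving permutations of the vertex set shows that none except the identity preserves every edge, so Aut(G) is trivial.

{e}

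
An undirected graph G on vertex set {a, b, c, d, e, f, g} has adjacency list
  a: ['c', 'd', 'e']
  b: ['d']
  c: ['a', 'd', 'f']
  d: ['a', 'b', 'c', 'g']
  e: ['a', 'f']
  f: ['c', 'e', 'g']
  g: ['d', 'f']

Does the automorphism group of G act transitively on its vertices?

Vertex b is the only vertex of degree 1, so every automorphism fixes it; G is not vertex-transitive.

No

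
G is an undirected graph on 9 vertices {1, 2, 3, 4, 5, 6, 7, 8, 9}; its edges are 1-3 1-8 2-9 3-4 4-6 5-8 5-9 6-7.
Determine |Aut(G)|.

2

The degree sequence is [2, 1, 2, 2, 2, 2, 1, 2, 2]; the two degree-1 vertices 2 and 7 are the ends of a path, so G = P_9. The only nontrivial automorphism of a path is the end-to-end reflection, so Aut(G) ≅ Z_2.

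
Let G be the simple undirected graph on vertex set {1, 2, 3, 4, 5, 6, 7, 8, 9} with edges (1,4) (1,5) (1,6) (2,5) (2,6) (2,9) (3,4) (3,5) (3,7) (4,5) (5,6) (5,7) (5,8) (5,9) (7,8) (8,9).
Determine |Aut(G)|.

Vertex 5 is the unique vertex of degree 8; the remaining 8 vertices each have degree 3 and induce a cycle, so G is the wheel on 9 vertices with hub 5. Every automorphism fixes the hub and acts on the rim 8-cycle, so Aut(G) ≅ Aut(C_8) = D_8 of order 16.

16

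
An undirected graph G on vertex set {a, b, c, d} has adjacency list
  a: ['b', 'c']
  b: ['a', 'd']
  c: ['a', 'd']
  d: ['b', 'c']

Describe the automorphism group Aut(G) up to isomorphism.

G is 2-regular and bipartite on 2^2 = 4 vertices with girth 4; it is the hypercube graph Q_2. Aut(Q_2) consists of the signed permutations of the 2 coordinate axes: 2! permutations times 2^2 sign flips, so |Aut| = 2^2·2! = 8.

D_4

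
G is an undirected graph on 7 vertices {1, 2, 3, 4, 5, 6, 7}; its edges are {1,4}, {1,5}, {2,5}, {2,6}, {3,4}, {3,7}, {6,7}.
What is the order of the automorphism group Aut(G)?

Every vertex has degree 2 and the graph is connected, so G is the 7-cycle C_7. The automorphisms of the 7-cycle are exactly the symmetries of a regular 7-gon: the dihedral group D_7, |D_7| = 14.

14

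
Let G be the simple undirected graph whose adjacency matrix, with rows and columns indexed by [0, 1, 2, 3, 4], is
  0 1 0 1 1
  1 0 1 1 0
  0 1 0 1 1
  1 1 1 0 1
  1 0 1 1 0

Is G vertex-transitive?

Vertex 3 is the only vertex of degree 4, so every automorphism fixes it; G is not vertex-transitive.

No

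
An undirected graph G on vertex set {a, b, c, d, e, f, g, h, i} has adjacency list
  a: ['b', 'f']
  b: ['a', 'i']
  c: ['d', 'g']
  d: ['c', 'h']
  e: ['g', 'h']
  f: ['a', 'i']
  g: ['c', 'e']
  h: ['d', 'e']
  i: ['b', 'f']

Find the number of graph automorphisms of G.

G has two connected components, {c, d, e, g, h} and {a, b, f, i}; each is 2-regular, so G = C_5 ⊔ C_4. The components are non-isomorphic (different sizes), so Aut(G) = Aut(C_4) × Aut(C_5) = D_4 × D_5 of order 8·10 = 80.

80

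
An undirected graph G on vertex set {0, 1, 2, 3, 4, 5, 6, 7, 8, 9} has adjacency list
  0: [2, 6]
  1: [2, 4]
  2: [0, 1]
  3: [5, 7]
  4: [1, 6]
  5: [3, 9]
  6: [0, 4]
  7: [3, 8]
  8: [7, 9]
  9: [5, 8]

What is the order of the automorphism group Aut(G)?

G has two connected components, {0, 1, 2, 4, 6} and {3, 5, 7, 8, 9}; each is 2-regular, so G = C_5 ⊔ C_5. With two isomorphic components, Aut(G) = Aut(C_5) ≀ S_2 = (D_5 × D_5) ⋊ Z_2: permute each cycle by D_5, then optionally swap the two cycles. Order 2·(2·5)² = 200.

200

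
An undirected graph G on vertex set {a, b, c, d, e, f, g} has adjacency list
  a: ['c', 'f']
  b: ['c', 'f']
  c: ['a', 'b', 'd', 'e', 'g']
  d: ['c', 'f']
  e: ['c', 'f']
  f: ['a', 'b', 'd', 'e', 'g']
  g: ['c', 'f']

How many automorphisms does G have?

240

The vertices split by degree into {c, f} (degree 5) and {a, b, d, e, g} (degree 2); every edge runs between the two parts, so G is the complete bipartite graph K_{2,5}. The parts have unequal sizes, so no automorphism swaps them; each part is permuted independently, giving S_2 × S_5 of order 2!·5! = 240.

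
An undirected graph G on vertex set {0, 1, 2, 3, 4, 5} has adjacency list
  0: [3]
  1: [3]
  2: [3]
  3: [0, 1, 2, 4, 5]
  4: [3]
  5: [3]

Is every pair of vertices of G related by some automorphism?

Vertex 3 is the only vertex of degree 5, so every automorphism fixes it; G is not vertex-transitive.

No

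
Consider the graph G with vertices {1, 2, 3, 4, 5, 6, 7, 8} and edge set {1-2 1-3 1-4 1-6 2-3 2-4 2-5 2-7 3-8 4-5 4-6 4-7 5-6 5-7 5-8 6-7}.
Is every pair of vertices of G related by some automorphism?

No

Vertex 3 is the only vertex of degree 3, so every automorphism fixes it; G is not vertex-transitive.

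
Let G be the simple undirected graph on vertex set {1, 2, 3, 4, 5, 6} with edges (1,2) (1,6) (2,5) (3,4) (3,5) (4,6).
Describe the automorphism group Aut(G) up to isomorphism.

the dihedral group of order 12

G is 2-regular and connected on 6 vertices, i.e. the cycle C_6. C_6 has 6 rotations and 6 reflections, so Aut(C_6) ≅ D_6 of order 12.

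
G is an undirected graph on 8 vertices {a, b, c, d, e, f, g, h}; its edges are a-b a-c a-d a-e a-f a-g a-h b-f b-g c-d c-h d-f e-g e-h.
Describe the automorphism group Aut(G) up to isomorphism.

D_7

Vertex a is the unique vertex of degree 7; the remaining 7 vertices each have degree 3 and induce a cycle, so G is the wheel on 8 vertices with hub a. With the hub fixed, the remaining symmetry is that of the rim cycle C_7, giving the dihedral group D_7.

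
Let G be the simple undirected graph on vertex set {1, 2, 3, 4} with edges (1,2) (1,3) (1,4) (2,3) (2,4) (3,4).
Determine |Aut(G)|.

Every vertex has degree 3, so G is the complete graph K_4. Any permutation of the 4 vertices preserves K_4, so Aut(K_4) = S_4 of order 4! = 24.

24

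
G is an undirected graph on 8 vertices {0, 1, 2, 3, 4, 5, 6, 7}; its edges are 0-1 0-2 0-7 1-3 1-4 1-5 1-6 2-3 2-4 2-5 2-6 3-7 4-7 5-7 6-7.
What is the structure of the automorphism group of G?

The vertices split by degree into {1, 2, 7} (degree 5) and {0, 3, 4, 5, 6} (degree 3); every edge runs between the two parts, so G is the complete bipartite graph K_{3,5}. The parts have unequal sizes, so no automorphism swaps them; each part is permuted independently, giving S_5 × S_3 of order 5!·3! = 720.

S_5 × S_3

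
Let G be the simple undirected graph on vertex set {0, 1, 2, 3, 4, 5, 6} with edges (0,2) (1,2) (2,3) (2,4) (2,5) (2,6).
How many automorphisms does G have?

Vertex 2 has degree 6 and every other vertex has degree 1, so G is the star K_{1,6} with centre 2. The 6 leaves are pairwise interchangeable while the centre is fixed, giving Aut(G) = S_6.

720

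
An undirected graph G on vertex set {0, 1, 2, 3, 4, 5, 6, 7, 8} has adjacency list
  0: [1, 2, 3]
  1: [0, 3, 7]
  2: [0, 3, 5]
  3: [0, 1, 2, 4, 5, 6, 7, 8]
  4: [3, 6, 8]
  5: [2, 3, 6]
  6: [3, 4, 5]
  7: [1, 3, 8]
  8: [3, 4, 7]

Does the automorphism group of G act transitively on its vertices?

Vertex 3 is the only vertex of degree 8, so every automorphism fixes it; G is not vertex-transitive.

No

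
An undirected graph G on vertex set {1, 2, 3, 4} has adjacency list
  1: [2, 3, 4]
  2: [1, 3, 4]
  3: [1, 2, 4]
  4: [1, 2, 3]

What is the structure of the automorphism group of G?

Every vertex has degree 3, so G is the complete graph K_4. Any permutation of the 4 vertices preserves K_4, so Aut(K_4) = S_4 of order 4! = 24.

the symmetric group on 4 letters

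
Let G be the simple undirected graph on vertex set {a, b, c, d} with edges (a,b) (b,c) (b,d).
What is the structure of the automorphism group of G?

Vertex b has degree 3 and every other vertex has degree 1, so G is the star K_{1,3} with centre b. The 3 leaves are pairwise interchangeable while the centre is fixed, giving Aut(G) = S_3.

the symmetric group on 3 letters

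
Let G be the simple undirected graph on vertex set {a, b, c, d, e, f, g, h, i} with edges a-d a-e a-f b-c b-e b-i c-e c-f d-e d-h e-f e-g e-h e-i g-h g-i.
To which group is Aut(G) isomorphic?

Vertex e is the unique vertex of degree 8; the remaining 8 vertices each have degree 3 and induce a cycle, so G is the wheel on 9 vertices with hub e. With the hub fixed, the remaining symmetry is that of the rim cycle C_8, giving the dihedral group D_8.

D_8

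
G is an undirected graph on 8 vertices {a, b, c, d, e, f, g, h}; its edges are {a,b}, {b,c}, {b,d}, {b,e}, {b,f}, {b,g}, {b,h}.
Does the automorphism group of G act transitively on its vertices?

Vertex b is the only vertex of degree 7, so every automorphism fixes it; G is not vertex-transitive.

No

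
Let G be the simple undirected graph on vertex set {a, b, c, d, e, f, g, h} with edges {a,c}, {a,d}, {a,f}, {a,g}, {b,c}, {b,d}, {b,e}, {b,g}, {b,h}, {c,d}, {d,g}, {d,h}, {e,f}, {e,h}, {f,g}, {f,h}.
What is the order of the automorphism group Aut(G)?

Degrees alone do not determine every vertex (e.g. a and f both have degree 4), but their neighbour-degree multisets differ: N(a) has degrees [3, 4, 4, 5] while N(f) has degrees [3, 4, 4, 4]. Repeating this refinement separates all vertices, so the only automorphism is the identity.

1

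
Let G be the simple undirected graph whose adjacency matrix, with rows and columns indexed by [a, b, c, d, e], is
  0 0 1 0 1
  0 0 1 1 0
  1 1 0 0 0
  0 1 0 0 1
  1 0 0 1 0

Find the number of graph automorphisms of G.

10

Every vertex has degree 2 and the graph is connected, so G is the 5-cycle C_5. The automorphisms of the 5-cycle are exactly the symmetries of a regular 5-gon: the dihedral group D_5, |D_5| = 10.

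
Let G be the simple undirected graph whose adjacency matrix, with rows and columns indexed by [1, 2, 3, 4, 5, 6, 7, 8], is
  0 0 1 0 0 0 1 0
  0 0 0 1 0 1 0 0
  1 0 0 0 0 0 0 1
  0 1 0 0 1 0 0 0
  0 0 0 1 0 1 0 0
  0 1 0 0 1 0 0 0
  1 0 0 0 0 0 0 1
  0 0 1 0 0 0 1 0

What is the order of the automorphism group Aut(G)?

128

G has two connected components, {1, 3, 7, 8} and {2, 4, 5, 6}; each is 2-regular, so G = C_4 ⊔ C_4. With two isomorphic components, Aut(G) = Aut(C_4) ≀ S_2 = (D_4 × D_4) ⋊ Z_2: permute each cycle by D_4, then optionally swap the two cycles. Order 2·(2·4)² = 128.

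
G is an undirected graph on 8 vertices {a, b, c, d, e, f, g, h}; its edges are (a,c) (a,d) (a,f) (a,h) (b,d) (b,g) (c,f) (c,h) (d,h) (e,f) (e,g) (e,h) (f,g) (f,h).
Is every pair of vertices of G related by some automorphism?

Vertex a is the only vertex of degree 4, so every automorphism fixes it; G is not vertex-transitive.

No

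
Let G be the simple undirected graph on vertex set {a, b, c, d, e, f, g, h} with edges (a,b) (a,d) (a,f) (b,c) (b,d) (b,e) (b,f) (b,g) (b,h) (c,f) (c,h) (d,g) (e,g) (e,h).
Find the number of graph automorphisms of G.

Vertex b is the unique vertex of degree 7; the remaining 7 vertices each have degree 3 and induce a cycle, so G is the wheel on 8 vertices with hub b. Every automorphism fixes the hub and acts on the rim 7-cycle, so Aut(G) ≅ Aut(C_7) = D_7 of order 14.

14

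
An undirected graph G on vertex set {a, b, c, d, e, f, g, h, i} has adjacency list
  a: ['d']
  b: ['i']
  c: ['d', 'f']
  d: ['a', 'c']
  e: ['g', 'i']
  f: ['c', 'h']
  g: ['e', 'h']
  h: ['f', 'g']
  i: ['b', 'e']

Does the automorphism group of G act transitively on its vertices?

No

Automorphisms preserve degree, but G has vertices of degree 1 and vertices of degree 2; no automorphism maps one to the other, so G is not vertex-transitive.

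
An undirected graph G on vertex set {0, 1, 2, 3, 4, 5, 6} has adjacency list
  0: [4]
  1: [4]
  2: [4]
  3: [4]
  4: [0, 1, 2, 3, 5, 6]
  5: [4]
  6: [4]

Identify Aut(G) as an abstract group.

the symmetric group on 6 letters

Vertex 4 has degree 6 and every other vertex has degree 1, so G is the star K_{1,6} with centre 4. Any automorphism fixes the centre and permutes the 6 leaves freely, so Aut(G) ≅ S_6 of order 6! = 720.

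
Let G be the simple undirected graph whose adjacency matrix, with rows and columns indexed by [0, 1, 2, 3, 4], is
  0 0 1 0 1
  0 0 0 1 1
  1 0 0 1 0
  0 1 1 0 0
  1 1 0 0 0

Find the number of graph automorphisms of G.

G is 2-regular and connected on 5 vertices, i.e. the cycle C_5. The automorphisms of the 5-cycle are exactly the symmetries of a regular 5-gon: the dihedral group D_5, |D_5| = 10.

10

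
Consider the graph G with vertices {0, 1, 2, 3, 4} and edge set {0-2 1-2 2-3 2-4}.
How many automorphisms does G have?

Vertex 2 has degree 4 and every other vertex has degree 1, so G is the star K_{1,4} with centre 2. The 4 leaves are pairwise interchangeable while the centre is fixed, giving Aut(G) = S_4.

24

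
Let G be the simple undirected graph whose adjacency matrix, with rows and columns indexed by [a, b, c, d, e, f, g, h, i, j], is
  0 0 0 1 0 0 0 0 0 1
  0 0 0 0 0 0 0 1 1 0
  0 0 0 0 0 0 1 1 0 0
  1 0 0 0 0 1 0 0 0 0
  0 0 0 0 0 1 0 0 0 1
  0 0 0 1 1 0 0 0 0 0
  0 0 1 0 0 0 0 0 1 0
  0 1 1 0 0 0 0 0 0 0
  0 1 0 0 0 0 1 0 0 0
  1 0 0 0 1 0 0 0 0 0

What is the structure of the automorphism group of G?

(D_5 × D_5) ⋊ Z_2

G has two connected components, {b, c, g, h, i} and {a, d, e, f, j}; each is 2-regular, so G = C_5 ⊔ C_5. Aut of a disjoint union of two copies of C_5 is the wreath product D_5 ≀ Z_2, of order 2·10² = 200.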